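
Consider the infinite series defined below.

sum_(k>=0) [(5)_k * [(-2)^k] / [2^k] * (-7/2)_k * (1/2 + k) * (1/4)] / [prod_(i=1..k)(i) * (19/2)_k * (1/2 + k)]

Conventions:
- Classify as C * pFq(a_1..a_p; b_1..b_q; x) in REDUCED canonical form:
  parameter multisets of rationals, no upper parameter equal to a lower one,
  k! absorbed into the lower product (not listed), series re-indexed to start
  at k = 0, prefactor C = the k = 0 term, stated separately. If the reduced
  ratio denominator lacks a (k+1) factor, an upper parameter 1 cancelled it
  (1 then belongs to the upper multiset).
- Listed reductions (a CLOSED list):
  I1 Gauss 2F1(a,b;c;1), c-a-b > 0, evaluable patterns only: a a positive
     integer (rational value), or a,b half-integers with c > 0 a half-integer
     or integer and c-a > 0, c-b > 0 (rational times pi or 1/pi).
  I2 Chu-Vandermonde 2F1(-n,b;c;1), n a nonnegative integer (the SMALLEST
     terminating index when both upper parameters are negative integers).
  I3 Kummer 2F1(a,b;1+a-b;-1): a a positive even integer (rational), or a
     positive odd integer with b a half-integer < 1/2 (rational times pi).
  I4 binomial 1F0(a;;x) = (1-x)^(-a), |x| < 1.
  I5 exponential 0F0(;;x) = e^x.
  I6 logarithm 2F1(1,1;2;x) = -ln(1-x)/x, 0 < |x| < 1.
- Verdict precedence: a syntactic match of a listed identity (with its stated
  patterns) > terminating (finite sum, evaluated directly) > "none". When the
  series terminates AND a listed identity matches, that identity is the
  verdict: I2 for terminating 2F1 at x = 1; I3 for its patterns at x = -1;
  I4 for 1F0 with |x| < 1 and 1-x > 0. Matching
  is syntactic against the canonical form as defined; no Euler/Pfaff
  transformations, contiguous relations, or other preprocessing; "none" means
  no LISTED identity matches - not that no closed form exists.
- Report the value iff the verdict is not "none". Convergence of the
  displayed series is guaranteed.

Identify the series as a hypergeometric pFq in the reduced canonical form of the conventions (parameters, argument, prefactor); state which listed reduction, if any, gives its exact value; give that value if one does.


With C = 1/4: the canonical form is 2F1(-7/2, 5; 19/2; -1). Verdict: Kummer's theorem (I3) matches (x = -1; c = 19/2 equals 1+a-b for upper {-7/2, 5}: listed pattern). Its exact value is (765765/2097152) * pi.

Structural cue: t_0 = 1/4 here, and the product of the first k integers (C = 1/4) is k!.
Adjacent-term ratio: r(k) = (-1) * (k-7/2) (k+5) / [(k+19/2) (k+1)] - rational in k, leading ratio (-1); with t_0 = 1/4, classification follows.


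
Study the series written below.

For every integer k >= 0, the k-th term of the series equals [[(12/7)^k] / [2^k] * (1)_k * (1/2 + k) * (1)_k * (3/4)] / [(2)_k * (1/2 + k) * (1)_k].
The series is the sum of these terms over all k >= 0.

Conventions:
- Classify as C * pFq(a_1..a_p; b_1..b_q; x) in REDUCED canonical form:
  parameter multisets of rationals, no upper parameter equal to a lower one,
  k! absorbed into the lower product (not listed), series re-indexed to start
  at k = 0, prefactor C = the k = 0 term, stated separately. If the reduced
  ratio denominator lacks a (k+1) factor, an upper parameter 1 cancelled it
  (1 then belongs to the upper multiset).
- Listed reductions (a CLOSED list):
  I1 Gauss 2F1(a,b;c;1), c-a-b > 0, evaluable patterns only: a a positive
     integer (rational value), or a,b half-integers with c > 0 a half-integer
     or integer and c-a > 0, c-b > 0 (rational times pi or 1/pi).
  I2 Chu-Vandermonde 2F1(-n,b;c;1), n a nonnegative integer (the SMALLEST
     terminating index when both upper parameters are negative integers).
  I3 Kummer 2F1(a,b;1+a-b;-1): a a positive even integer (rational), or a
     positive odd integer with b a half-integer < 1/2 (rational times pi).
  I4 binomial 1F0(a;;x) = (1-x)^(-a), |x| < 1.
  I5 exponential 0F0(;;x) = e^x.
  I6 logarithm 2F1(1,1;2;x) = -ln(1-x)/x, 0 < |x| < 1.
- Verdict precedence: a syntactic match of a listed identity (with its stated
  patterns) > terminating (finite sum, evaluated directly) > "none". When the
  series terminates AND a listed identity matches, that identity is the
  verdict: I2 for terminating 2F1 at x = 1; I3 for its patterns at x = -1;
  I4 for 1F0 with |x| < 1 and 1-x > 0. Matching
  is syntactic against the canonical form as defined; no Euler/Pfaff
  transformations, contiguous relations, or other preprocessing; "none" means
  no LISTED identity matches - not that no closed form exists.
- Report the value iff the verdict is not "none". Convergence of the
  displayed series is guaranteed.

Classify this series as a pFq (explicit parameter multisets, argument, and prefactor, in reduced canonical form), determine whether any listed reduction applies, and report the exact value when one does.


With C = 3/4: the canonical form is 2F1(1, 1; 2; 6/7). Verdict: the I6 logarithm reduction matches (the logarithm: parameters (1,1;2), x = 6/7). Value: (-7/8) * ln(1/7).

First insight: t_0 = 3/4 here, and k + 1/2 divides numerator and denominator alike; prefactor 3/4 after cancelling.
Consecutive-term ratio: r(k) = (6/7) * (k+1) (k+1) / [(k+2) (k+1)] - rational in k, leading ratio (6/7); with t_0 = 3/4, classification follows.


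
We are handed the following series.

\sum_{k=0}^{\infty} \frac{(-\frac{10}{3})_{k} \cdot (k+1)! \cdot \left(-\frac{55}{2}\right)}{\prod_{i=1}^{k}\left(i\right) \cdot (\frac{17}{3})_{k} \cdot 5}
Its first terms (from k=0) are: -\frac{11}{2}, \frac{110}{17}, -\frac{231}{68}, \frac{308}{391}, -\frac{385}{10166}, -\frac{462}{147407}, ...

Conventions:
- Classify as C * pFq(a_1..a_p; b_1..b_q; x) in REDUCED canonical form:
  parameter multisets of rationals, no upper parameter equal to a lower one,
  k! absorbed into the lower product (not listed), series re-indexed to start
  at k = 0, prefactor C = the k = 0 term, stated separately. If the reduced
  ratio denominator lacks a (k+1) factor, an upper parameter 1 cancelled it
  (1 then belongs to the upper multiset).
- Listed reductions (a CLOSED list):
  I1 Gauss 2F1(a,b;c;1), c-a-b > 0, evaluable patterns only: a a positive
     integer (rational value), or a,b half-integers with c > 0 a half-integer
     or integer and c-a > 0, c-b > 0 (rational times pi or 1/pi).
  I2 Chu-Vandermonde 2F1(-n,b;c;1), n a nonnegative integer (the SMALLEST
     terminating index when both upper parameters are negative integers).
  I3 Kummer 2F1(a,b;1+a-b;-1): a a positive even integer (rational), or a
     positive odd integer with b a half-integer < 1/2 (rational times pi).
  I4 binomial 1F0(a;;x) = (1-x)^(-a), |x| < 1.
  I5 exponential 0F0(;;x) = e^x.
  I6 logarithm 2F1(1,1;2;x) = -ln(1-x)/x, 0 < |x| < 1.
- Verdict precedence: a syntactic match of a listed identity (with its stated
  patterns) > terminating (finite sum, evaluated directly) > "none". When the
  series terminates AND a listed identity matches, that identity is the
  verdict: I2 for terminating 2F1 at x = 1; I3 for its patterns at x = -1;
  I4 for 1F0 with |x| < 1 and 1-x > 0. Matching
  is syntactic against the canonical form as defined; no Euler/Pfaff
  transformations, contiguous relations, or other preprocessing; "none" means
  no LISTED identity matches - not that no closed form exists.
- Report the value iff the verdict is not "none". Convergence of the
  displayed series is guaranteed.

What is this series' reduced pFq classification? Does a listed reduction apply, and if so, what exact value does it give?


At argument 1: a 2F1 with upper {-\frac{10}{3}, 2}, lower {\frac{17}{3}}, scaled by C = -\frac{11}{2}. Verdict: the Gauss summation I1 fires (x = 1: the Gamma ratio telescopes since c-a-b = 7 > 0 and a = 2 in Z>0). Value: -\frac{121}{72}.

Structural cue: from the first term -\frac{11}{2}: the factorial ratio (C = -11/2) (k+a-1)!/(a-1)! is a rising factorial (a)_k.
Ratio: r(k) = 1 * (k-\frac{10}{3}) (k+2) / [(k+\frac{17}{3}) (k+1)] ; factor over Q: parameters, x = 1, and C = -\frac{11}{2}.


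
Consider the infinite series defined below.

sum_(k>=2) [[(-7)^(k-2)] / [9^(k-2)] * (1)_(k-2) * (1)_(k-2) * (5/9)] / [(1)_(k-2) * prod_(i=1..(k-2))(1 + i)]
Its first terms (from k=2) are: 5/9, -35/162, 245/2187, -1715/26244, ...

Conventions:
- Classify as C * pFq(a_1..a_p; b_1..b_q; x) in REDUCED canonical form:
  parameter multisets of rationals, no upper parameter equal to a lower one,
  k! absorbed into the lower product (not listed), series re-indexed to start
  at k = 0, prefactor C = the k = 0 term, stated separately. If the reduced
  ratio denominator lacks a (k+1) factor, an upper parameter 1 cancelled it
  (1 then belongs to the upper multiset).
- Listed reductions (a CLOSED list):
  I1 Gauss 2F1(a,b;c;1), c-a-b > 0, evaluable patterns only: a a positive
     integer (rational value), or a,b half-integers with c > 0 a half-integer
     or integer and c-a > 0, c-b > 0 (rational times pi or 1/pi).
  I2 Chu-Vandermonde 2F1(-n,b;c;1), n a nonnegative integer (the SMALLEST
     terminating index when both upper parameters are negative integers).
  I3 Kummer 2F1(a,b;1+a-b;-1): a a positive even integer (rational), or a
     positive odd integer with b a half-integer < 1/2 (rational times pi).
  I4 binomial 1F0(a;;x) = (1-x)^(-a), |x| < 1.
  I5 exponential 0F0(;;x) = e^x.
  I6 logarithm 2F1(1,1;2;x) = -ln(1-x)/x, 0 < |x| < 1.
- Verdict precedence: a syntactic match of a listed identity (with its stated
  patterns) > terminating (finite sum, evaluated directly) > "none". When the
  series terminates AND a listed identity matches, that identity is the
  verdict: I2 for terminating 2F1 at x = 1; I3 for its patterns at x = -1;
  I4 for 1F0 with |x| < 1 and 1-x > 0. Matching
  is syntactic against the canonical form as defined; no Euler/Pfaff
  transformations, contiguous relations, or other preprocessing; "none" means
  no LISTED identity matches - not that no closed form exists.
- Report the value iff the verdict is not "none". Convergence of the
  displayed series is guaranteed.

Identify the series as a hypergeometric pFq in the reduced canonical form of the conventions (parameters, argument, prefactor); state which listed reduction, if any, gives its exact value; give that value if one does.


Prefactor 5/9, argument -7/9: 2F1 with upper {1, 1} over lower {2}. Verdict (x = -7/9): the logarithmic series (I6) applies (the logarithm: parameters (1,1;2), x = -7/9). Hence: (5/7) * ln(16/9).

Key step: from the first term 5/9: (1)_k (C = 5/9, x = -7/9) is k! itself.
Term ratio: r(k) = (-7/9) * (k+1) (k+1) / [(k+2) (k+1)] - rational in k, leading ratio (-7/9); with t_0 = 5/9, classification follows.


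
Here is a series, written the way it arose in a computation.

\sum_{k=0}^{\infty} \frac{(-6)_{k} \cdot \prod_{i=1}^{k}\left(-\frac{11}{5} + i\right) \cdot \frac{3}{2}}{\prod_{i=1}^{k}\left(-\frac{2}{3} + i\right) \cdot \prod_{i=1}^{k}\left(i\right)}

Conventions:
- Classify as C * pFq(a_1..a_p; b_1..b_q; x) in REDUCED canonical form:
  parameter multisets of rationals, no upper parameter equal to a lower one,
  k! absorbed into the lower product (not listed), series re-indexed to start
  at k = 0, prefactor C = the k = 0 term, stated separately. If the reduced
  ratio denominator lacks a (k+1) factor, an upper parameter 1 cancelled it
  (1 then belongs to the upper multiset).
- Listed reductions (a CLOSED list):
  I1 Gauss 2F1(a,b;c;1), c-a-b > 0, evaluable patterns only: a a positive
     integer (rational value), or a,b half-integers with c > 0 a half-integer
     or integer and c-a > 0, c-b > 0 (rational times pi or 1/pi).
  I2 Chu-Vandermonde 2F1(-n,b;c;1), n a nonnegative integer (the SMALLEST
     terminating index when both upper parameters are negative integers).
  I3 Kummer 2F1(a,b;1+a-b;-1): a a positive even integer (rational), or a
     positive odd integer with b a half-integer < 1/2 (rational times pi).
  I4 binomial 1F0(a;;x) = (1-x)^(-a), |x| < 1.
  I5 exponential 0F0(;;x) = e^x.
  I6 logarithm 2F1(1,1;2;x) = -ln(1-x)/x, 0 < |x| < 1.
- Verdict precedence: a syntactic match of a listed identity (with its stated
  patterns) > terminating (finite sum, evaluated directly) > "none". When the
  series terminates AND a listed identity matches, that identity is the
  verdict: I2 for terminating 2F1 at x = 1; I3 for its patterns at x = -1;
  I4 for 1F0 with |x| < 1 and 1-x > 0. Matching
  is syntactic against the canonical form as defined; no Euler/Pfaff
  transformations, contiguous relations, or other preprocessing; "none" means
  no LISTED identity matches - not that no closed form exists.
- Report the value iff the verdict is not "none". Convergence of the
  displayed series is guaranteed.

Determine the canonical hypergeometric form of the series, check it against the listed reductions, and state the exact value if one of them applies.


Classification (C = \frac{3}{2}): 2F1 with upper {-6, -\frac{6}{5}}, lower {\frac{1}{3}}, argument x = 1. Verdict: this is Vandermonde's identity (I2) (terminating 2F1 at x = 1 with n = 6, b = -6/5, c = \frac{1}{3}). Exact value: \frac{686283591}{16250000}.

Structural cue: x = 1 and the lower running product (prefactor 3/2) is a rising factorial.
Ratio: r(k) = 1 * (k-6) (k-\frac{6}{5}) / [(k+\frac{1}{3}) (k+1)] - rational in k, leading ratio 1; with t_0 = \frac{3}{2}, classification follows.


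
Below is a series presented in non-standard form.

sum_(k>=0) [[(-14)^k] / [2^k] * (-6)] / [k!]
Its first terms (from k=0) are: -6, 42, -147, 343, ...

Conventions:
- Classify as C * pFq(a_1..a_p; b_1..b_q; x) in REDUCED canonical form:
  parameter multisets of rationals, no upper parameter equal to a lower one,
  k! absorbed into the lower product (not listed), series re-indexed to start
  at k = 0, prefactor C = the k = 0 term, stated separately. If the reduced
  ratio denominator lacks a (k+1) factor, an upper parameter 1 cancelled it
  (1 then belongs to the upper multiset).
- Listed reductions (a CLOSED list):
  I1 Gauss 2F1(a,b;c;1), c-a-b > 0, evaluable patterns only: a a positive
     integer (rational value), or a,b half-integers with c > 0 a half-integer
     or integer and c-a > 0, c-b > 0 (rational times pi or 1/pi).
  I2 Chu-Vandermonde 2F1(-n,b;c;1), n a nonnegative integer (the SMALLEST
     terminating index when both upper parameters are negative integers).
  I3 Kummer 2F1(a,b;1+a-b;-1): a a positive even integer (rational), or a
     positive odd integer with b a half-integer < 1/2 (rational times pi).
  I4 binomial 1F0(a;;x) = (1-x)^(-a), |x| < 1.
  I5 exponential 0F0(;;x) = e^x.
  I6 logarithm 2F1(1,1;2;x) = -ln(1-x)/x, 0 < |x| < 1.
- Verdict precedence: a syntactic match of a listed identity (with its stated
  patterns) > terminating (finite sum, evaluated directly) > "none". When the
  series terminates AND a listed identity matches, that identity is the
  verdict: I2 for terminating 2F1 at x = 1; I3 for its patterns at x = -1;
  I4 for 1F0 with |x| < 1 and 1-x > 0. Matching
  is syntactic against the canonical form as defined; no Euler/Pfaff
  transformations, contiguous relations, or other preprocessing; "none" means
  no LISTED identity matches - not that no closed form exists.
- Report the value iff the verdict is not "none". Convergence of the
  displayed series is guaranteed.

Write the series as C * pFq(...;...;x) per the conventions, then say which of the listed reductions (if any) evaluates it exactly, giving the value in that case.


The series (x = -7) is 0F0: upper {-}, lower {-}, prefactor -6. Verdict: exponential (I5) fires (the 0F0 exponential series at x = -7). Hence: (-6) * e^(-7).

Key observation: with t_0 = -6, the two k-th powers (C = -6) combine into one argument.
Consecutive-term ratio: r(k) = (-7) * 1 / [(k+1)] - rational; roots negated = parameters, x = (-7), C = -6.


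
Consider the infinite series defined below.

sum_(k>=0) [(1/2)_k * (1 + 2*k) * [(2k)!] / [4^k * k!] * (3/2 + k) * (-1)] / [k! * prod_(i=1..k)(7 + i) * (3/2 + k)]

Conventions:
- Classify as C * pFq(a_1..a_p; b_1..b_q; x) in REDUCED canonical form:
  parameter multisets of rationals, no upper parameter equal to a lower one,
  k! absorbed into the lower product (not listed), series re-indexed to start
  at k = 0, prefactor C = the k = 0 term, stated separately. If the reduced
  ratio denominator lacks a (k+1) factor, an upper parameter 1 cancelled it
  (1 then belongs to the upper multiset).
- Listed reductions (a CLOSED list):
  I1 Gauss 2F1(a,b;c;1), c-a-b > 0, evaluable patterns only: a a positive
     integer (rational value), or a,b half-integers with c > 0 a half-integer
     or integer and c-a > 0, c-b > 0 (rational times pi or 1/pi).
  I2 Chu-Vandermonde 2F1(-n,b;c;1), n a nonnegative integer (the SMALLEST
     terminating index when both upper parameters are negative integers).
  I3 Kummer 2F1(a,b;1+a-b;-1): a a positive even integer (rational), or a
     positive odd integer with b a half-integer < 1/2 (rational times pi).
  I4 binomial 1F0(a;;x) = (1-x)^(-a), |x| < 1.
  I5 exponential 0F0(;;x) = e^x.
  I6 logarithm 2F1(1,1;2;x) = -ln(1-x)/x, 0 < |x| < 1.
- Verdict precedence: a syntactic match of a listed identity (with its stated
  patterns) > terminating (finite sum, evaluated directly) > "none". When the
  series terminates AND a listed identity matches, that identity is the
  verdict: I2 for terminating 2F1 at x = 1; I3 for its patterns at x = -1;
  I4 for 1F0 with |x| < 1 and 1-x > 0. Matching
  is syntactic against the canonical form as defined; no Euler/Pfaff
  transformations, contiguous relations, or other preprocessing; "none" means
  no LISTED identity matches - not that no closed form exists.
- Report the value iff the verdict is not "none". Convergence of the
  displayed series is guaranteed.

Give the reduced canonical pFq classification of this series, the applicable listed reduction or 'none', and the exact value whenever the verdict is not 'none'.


This is -1 * 2F1(1/2, 3/2; 8; 1) in reduced canonical form. Verdict at x = 1: Gauss (I1, half-integer pattern) matches (x = 1; upper {1/2, 3/2} half-integers, c = 8 in the evaluable pattern). Exact value: (-1048576/297297) / pi.

Key observation: t_0 = -1 here, and the lower running product (C = -1, x = 1) is a rising factorial.
Adjacent-term ratio: r(k) = 1 * (k+1/2) (k+3/2) / [(k+8) (k+1)] - rational in k, leading ratio 1; with t_0 = -1, classification follows.


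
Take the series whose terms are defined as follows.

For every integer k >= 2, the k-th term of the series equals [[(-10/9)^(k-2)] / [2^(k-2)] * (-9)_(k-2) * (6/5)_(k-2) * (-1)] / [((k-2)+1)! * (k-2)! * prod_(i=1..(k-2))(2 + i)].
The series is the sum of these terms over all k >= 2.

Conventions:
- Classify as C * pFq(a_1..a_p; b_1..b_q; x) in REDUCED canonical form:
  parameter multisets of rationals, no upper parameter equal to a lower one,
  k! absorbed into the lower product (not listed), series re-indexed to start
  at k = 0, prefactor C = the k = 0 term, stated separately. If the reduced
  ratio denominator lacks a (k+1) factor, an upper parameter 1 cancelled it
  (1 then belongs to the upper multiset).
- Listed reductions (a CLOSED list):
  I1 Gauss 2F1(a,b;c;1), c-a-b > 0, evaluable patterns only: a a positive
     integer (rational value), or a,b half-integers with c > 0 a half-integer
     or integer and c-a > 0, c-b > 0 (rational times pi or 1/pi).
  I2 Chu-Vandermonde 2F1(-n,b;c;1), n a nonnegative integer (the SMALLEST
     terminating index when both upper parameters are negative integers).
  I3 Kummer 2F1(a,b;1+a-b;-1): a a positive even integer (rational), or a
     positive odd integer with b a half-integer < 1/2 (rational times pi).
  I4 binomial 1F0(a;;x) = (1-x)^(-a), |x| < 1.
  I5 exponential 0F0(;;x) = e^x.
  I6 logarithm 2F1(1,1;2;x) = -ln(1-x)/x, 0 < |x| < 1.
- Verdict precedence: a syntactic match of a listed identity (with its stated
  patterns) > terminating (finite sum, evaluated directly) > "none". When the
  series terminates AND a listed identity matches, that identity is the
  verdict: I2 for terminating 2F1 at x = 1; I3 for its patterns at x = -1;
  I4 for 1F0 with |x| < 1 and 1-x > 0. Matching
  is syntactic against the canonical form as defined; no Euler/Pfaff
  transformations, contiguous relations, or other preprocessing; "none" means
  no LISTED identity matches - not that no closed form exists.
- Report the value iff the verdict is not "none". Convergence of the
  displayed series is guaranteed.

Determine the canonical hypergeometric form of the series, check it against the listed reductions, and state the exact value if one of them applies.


This is -1 * 2F2(-9, 6/5; 2, 3; -5/9) in reduced canonical form. Verdict: terminating (-9 upstairs). 10 nonzero terms in all; added directly. Its exact value is -10994229160283297/4393348345260000.

The tell: with t_0 = -1, the lower running product (C = -1) is a rising factorial.
Consecutive-term ratio: r(k) = (-5/9) * (k-9) (k+6/5) / [(k+2) (k+3) (k+1)] ; factor over Q: parameters, x = (-5/9), and C = -1.


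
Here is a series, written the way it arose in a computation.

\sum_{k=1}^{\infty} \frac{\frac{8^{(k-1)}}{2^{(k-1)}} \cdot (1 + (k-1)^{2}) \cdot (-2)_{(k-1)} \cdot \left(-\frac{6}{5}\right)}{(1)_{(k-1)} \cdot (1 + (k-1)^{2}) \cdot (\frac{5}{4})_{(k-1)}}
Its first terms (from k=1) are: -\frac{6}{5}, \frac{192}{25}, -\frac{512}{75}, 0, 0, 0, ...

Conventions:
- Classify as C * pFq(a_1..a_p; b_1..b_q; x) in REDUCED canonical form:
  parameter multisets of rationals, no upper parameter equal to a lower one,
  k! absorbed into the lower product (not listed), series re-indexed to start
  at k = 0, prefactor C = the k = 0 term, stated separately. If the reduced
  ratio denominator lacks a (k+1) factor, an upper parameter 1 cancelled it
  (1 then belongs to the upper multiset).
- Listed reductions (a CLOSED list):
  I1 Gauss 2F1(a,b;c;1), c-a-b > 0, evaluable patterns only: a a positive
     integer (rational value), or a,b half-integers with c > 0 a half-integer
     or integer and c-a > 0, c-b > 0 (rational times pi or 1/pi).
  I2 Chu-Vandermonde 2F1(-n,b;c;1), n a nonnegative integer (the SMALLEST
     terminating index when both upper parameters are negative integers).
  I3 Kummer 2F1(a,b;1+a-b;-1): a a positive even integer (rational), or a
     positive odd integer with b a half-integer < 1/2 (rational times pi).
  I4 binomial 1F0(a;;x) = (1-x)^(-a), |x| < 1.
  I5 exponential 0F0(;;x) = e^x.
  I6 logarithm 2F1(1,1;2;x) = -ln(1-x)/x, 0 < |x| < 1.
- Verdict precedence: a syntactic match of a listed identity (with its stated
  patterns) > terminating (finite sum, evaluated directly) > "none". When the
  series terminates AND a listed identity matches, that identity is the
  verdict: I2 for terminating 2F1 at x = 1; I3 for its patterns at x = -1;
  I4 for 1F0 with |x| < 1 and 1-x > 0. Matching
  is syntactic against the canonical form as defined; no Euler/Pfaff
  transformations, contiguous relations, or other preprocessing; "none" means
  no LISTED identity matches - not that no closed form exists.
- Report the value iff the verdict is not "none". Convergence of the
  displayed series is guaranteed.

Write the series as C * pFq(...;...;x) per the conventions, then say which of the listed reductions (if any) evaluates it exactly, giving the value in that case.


Canonical form: C = -\frac{6}{5} times 1F1 with upper {-2}, lower {\frac{5}{4}}, x = 4. Verdict: terminating. With -2 upstairs the series is a 3-term polynomial sum; evaluated term by term. Exact value: -\frac{26}{75}.

Key step: t_0 being -\frac{6}{5}, the two k-th powers (prefactor -6/5) combine into one argument.
Ratio: r(k) = 4 * (k-2) / [(k+\frac{5}{4}) (k+1)] - poly over poly, x = 4 from leading terms; C = -\frac{6}{5} at k = 0.


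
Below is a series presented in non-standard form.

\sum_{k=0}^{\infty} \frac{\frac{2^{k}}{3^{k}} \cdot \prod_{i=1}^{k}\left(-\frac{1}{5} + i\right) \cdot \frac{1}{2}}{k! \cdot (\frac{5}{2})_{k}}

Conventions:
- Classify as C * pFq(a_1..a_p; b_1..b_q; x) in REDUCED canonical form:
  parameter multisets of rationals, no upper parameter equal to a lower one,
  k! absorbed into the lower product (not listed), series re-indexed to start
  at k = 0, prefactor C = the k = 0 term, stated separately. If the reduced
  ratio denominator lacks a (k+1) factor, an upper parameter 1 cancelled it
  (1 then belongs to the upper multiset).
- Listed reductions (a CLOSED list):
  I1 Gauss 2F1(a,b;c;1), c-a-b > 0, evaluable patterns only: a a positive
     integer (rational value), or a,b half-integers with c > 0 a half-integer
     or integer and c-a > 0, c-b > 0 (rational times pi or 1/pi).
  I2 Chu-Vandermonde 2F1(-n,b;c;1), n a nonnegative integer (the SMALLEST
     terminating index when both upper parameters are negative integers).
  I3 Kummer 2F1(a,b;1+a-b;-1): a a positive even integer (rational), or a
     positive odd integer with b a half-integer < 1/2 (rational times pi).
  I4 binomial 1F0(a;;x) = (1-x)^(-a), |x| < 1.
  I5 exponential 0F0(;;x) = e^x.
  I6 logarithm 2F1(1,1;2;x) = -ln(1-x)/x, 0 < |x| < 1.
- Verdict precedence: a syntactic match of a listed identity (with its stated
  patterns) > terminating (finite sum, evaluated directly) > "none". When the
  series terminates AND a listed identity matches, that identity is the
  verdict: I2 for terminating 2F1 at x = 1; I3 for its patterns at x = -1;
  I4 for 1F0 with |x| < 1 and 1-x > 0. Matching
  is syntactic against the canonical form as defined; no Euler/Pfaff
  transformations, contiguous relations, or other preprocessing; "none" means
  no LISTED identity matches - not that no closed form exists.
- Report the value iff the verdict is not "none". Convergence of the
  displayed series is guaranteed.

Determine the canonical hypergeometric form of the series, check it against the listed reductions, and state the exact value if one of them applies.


This is \frac{1}{2} * 1F1(\frac{4}{5}; \frac{5}{2}; \frac{2}{3}) in reduced canonical form. Verdict: none. No listed pattern accepts 1F1(\frac{4}{5}; \frac{5}{2}; \frac{2}{3}).

The tell: t_0 = \frac{1}{2} here, and the running product (prefactor 1/2) telescopes to a rising factorial.
Step ratio: r(k) = \frac{2}{3} * (k+\frac{4}{5}) / [(k+\frac{5}{2}) (k+1)] - poly over poly, x = \frac{2}{3} from leading terms; C = \frac{1}{2} at k = 0.


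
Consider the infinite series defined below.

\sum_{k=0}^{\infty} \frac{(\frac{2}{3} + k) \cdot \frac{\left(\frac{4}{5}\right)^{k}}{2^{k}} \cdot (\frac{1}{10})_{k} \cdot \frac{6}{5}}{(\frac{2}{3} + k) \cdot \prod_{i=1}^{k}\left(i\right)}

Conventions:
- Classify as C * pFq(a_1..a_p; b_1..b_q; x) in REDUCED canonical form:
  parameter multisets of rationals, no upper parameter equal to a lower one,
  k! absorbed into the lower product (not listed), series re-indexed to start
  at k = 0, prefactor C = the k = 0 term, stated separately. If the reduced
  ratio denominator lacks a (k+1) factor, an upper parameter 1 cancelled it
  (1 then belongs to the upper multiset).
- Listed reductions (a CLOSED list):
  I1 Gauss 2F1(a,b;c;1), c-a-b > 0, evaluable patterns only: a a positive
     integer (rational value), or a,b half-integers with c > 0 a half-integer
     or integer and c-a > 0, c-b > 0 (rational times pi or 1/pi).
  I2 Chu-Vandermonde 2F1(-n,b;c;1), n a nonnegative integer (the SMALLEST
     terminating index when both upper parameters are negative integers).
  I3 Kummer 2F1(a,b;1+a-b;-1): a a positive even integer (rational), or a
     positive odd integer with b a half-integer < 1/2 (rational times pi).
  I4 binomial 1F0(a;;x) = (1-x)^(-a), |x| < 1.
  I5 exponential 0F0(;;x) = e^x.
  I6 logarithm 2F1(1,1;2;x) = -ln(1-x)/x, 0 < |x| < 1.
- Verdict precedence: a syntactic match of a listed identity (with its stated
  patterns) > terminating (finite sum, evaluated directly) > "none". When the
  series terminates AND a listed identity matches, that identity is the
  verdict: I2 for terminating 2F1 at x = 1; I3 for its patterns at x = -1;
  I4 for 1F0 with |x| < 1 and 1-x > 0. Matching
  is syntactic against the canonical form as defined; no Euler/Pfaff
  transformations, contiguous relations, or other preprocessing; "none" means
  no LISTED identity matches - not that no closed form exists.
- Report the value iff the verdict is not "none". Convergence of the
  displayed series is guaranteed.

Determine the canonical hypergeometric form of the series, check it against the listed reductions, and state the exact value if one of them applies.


x = \frac{2}{5} here; the reduced form reads 1F0, upper {\frac{1}{10}}, lower {-}, C = \frac{6}{5}. Verdict: this is binomial (I4) (the 1F0 binomial series: exponent -1/10, x = \frac{2}{5}). Its exact value is \frac{6}{5} \cdot \left(\frac{3}{5}\right)^{-\frac{1}{10}}.

Key step: with t_0 = \frac{6}{5}, the factor k + 2/3 cancels (top and bottom), leaving C = 6/5, x = 2/5.
Adjacent-term ratio: r(k) = \frac{2}{5} * (k+\frac{1}{10}) / [(k+1)] ; factor over Q: parameters, x = \frac{2}{5}, and C = \frac{6}{5}.


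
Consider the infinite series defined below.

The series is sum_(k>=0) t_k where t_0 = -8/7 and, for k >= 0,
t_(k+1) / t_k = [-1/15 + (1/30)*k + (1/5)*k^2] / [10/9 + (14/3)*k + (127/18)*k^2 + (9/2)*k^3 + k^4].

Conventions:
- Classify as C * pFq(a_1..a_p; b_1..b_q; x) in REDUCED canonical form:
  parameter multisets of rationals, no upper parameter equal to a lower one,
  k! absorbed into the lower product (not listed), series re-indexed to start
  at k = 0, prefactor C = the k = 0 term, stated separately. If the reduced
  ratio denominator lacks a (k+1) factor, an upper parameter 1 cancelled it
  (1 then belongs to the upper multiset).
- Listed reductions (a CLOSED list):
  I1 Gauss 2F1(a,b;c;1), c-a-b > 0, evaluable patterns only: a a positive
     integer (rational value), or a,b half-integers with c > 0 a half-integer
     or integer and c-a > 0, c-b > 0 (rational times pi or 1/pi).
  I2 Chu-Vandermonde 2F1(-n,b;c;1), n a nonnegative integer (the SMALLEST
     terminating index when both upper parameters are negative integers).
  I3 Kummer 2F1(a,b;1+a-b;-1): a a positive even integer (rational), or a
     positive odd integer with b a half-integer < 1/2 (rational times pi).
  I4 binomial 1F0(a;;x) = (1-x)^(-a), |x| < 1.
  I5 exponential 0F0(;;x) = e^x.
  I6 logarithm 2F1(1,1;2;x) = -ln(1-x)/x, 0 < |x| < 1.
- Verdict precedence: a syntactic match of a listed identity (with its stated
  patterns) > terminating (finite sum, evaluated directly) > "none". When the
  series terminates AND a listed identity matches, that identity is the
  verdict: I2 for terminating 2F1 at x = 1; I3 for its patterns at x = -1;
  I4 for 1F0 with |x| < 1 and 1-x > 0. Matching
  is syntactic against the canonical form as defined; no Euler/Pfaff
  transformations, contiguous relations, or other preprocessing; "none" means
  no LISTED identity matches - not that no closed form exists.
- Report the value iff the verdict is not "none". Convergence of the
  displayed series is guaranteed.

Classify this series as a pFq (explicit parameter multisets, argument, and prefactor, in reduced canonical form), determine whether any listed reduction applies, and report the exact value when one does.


Canonical form: C = -8/7 times 1F2 with upper {-1/2}, lower {5/6, 2}, x = 1/5. Verdict: none. A 1F2 with upper {-1/2} fits none of I1-I6 at x = 1/5; the sum runs forever.

The tell: t_0 being -8/7, cancel k + 2/3 from the displayed ratio first; then C = -8/7.
Consecutive-term ratio: r(k) = (1/5) * (k-1/2) / [(k+5/6) (k+2) (k+1)] - rational; roots negated = parameters, x = (1/5), C = -8/7.


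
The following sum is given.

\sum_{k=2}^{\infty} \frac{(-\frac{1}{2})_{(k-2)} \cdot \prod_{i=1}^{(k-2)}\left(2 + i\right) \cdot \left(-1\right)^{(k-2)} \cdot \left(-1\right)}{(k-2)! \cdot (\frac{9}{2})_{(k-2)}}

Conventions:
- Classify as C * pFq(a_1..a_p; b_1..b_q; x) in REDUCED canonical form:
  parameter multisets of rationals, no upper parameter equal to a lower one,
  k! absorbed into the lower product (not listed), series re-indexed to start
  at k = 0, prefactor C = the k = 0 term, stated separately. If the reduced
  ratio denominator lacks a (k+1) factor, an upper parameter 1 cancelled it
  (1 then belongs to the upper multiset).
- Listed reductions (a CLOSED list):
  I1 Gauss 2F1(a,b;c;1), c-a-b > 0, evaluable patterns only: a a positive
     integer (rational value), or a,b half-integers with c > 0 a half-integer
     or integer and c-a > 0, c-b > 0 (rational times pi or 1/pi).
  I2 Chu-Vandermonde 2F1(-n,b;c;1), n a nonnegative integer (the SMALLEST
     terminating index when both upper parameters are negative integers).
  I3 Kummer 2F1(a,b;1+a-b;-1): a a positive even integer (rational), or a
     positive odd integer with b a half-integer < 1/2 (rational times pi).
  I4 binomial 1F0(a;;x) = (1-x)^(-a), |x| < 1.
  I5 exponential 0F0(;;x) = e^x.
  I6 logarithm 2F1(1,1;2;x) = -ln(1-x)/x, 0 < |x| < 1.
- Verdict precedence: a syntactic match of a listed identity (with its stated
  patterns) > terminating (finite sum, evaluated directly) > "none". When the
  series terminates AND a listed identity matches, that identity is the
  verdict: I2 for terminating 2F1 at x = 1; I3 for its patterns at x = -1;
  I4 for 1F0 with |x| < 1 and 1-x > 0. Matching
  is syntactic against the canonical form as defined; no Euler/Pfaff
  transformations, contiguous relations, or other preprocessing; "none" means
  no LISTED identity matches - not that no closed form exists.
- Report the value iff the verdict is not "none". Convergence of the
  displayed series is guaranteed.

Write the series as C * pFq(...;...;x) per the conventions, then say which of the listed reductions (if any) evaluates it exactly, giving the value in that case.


With C = -1: the canonical form is 2F1(-\frac{1}{2}, 3; \frac{9}{2}; -1). Verdict: Kummer's theorem (I3) fires (x = -1; c = \frac{9}{2} equals 1+a-b for upper {-\frac{1}{2}, 3}: listed pattern). Value: \left(-\frac{105}{256}\right) \cdot \pi.

The tell: t_0 being -1, the running product (C = -1) telescopes to a rising factorial.
Consecutive-term ratio: r(k) = -1 * (k-\frac{1}{2}) (k+3) / [(k+\frac{9}{2}) (k+1)] - poly over poly, x = -1 from leading terms; C = -1 at k = 0.


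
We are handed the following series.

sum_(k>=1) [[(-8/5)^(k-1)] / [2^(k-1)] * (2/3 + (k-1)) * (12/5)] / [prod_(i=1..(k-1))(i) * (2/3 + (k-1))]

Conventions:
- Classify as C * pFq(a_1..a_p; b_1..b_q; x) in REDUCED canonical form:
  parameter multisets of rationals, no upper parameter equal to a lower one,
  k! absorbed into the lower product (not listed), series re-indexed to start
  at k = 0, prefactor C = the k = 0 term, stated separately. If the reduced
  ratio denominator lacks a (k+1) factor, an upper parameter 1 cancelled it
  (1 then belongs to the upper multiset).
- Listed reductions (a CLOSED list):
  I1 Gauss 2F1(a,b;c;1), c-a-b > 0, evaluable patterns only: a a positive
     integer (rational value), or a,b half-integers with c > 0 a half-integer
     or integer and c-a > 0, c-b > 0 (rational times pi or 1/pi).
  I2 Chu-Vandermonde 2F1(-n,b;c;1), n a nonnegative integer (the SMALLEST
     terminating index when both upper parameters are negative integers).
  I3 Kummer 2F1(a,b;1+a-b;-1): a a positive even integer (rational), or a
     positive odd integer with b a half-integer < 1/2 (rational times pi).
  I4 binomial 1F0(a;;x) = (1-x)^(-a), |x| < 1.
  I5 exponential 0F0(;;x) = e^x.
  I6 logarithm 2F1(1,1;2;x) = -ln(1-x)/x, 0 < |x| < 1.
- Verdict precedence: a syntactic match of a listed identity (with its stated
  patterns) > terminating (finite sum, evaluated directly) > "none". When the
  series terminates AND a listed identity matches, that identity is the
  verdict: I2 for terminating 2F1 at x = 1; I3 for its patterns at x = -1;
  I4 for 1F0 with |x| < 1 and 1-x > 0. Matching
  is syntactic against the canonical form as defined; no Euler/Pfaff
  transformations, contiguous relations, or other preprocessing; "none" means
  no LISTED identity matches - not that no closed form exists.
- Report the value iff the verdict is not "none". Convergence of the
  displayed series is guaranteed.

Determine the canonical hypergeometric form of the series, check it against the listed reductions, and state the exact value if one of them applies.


With C = 12/5: the canonical form is 0F0(-; -; -4/5). Verdict (x = -4/5): the I5 exponential reduction applies (the 0F0 exponential series at x = -4/5). Its exact value is (12/5) * e^(-4/5).

Structural cue: with t_0 = 12/5, the factor k + 2/3 cancels (top and bottom), leaving C = 12/5.
Consecutive-term ratio: r(k) = (-4/5) * 1 / [(k+1)] - rational in k, leading ratio (-4/5); with t_0 = 12/5, classification follows.


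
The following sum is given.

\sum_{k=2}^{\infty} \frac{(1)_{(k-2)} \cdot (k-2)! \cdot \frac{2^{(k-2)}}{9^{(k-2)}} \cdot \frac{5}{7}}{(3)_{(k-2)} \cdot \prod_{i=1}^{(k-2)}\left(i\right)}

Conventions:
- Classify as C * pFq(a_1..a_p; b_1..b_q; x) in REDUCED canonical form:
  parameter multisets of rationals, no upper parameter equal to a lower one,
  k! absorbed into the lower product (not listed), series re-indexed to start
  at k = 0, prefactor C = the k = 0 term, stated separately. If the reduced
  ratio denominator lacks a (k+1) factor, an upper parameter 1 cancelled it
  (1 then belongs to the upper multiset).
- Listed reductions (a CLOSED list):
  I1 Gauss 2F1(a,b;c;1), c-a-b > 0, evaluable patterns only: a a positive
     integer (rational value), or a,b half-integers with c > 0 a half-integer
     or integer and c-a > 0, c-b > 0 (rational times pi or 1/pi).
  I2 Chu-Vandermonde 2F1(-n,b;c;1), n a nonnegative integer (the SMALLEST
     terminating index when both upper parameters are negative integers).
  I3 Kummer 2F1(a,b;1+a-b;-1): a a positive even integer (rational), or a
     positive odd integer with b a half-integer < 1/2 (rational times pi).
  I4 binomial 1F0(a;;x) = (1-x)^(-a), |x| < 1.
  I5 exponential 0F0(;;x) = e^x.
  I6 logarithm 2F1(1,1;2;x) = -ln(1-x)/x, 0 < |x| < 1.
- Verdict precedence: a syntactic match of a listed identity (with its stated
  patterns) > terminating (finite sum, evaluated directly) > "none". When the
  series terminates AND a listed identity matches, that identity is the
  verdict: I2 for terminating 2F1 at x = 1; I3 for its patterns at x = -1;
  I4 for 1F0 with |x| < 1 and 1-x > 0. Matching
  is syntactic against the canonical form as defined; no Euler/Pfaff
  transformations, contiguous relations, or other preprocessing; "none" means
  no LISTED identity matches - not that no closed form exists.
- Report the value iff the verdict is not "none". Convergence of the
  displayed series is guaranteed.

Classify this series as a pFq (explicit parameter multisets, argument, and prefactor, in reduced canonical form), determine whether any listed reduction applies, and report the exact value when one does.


The series (x = \frac{2}{9}) is 2F1: upper {1, 1}, lower {3}, prefactor \frac{5}{7}. Verdict: none here - no I1-I6 shape fits x = \frac{2}{9} with lower {3}.

Structural cue: from the first term \frac{5}{7}: the product of the first k integers (prefactor 5/7) is k!.
Adjacent-term ratio: r(k) = \frac{2}{9} * (k+1) (k+1) / [(k+3) (k+1)] ; factor over Q: parameters, x = \frac{2}{9}, and C = \frac{5}{7}.


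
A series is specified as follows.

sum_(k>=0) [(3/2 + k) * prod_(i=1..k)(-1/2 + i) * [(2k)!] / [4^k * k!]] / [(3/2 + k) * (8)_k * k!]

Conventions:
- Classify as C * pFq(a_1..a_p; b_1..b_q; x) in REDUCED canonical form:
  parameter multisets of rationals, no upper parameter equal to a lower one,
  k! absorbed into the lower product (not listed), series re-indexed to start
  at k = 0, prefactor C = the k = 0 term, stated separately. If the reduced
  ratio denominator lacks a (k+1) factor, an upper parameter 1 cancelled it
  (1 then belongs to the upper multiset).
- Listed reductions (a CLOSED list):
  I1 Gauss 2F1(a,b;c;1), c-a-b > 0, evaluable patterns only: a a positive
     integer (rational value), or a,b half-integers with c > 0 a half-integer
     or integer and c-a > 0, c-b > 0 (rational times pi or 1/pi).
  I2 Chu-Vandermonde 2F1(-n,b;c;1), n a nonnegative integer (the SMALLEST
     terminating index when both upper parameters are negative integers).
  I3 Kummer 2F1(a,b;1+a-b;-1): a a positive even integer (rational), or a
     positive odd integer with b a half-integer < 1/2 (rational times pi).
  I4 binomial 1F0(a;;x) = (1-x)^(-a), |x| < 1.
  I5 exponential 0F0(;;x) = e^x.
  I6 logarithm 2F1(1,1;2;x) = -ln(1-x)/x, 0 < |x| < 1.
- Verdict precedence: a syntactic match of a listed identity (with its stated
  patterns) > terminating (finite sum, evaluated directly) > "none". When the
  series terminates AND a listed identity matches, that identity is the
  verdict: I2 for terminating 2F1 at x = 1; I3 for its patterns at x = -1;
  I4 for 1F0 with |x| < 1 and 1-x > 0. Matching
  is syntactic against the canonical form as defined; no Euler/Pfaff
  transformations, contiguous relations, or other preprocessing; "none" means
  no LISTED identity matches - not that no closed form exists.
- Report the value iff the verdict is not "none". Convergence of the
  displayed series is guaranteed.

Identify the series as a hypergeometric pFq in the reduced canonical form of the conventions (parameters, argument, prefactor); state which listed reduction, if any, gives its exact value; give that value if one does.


The series (x = 1) is 2F1: upper {1/2, 1/2}, lower {8}, prefactor 1. Verdict (x = 1): Gauss (I1, half-integer pattern) applies (x = 1; upper {1/2, 1/2} half-integers, c = 8 in the evaluable pattern). Hence: (4194304/1288287) / pi.

Key observation: with t_0 = 1, the factor k + 3/2 cancels (top and bottom), leaving C = 1.
Adjacent-term ratio: r(k) = 1 * (k+1/2) (k+1/2) / [(k+8) (k+1)] ; factor over Q: parameters, x = 1, and C = 1.
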